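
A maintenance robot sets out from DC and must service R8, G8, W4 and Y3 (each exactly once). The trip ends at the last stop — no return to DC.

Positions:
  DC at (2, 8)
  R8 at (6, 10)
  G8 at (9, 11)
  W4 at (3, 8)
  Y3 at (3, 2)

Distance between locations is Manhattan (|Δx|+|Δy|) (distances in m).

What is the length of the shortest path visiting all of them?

22 m — the minimum one-way total.

There are 4! = 24 possible orderings.
DC - R8 - G8 - W4 - Y3: 6+4+9+6 = 25
DC - R8 - G8 - Y3 - W4: 6+4+15+6 = 31
DC - R8 - W4 - G8 - Y3: 6+5+9+15 = 35
DC - R8 - W4 - Y3 - G8: 6+5+6+15 = 32
DC - R8 - Y3 - G8 - W4: 6+11+15+9 = 41
DC - R8 - Y3 - W4 - G8: 6+11+6+9 = 32
DC - G8 - R8 - W4 - Y3: 10+4+5+6 = 25
DC - G8 - R8 - Y3 - W4: 10+4+11+6 = 31
DC - G8 - W4 - R8 - Y3: 10+9+5+11 = 35
DC - G8 - W4 - Y3 - R8: 10+9+6+11 = 36
DC - G8 - Y3 - R8 - W4: 10+15+11+5 = 41
DC - G8 - Y3 - W4 - R8: 10+15+6+5 = 36
DC - W4 - R8 - G8 - Y3: 1+5+4+15 = 25
DC - W4 - R8 - Y3 - G8: 1+5+11+15 = 32
… (10 more)
DC - W4 - Y3 - R8 - G8: 1+6+11+4 = 22  ← best
The minimum is 22.
One shortest path: DC → W4 → Y3 → R8 → G8.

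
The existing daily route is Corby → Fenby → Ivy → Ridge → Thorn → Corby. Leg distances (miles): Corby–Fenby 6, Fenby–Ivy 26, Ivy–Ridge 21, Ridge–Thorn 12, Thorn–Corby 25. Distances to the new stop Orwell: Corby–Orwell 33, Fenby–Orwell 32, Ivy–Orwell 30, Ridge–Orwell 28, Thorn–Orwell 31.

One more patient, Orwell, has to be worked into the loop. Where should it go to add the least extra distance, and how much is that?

+36 miles — insert Orwell between Fenby and Ivy.

Insertion cost between consecutive stops i–j is d(i,Orwell) + d(Orwell,j) − d(i,j):
  between Corby and Fenby: 33 + 32 − 6 = 59
  between Fenby and Ivy: 32 + 30 − 26 = 36
  between Ivy and Ridge: 30 + 28 − 21 = 37
  between Ridge and Thorn: 28 + 31 − 12 = 47
  between Thorn and Corby: 31 + 33 − 25 = 39
Cheapest insertion is between Fenby and Ivy, adding 36.
New total = 90 + 36 = 126.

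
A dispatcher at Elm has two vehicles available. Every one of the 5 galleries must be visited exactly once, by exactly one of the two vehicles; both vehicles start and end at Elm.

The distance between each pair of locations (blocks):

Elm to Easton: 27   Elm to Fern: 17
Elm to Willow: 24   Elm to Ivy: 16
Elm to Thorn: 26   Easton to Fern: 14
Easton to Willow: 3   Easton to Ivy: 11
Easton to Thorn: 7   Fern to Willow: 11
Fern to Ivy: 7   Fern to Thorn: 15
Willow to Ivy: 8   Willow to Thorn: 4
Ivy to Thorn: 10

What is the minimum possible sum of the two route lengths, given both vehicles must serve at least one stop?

Minimum combined distance: 94 blocks.

Check every non-empty split of the stops between the two vehicles; for each half take its own optimal tour:
  {Easton} + {Fern, Willow, Ivy, Thorn}: 54 + 58 = 112
  {Fern} + {Easton, Willow, Ivy, Thorn}: 34 + 60 = 94
  {Easton, Fern} + {Willow, Ivy, Thorn}: 58 + 54 = 112
  {Willow} + {Easton, Fern, Ivy, Thorn}: 48 + 64 = 112
  {Easton, Willow} + {Fern, Ivy, Thorn}: 54 + 58 = 112
  {Fern, Willow} + {Easton, Ivy, Thorn}: 52 + 60 = 112
  … (15 splits in total)
Best: vehicle 1 Elm → Fern → Elm = 34; vehicle 2 Elm → Easton → Willow → Thorn → Ivy → Elm = 60; combined 94.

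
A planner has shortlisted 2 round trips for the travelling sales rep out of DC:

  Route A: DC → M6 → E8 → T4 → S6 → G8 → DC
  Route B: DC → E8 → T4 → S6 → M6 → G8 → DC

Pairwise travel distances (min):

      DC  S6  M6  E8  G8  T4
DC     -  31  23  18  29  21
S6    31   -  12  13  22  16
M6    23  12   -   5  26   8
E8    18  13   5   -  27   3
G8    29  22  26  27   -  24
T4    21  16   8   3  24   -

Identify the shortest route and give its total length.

Shortest is Route A, total 98 min.

Route A: 23 + 5 + 3 + 16 + 22 + 29 = 98
Route B: 18 + 3 + 16 + 12 + 26 + 29 = 104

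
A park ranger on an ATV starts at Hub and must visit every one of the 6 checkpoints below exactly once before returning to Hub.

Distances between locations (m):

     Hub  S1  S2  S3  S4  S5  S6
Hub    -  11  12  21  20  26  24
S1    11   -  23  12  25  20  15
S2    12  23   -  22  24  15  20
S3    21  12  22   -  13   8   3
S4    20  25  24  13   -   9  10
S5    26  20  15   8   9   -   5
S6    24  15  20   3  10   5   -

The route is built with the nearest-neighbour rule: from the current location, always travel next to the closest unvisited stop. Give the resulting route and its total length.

From Hub: distances to unvisited — S1=11, S2=12, S4=20, S3=21, S6=24, S5=26. Nearest is S1 (11).
From S1: distances to unvisited — S3=12, S6=15, S5=20, S2=23, S4=25. Nearest is S3 (12).
From S3: distances to unvisited — S6=3, S5=8, S4=13, S2=22. Nearest is S6 (3).
From S6: distances to unvisited — S5=5, S4=10, S2=20. Nearest is S5 (5).
From S5: distances to unvisited — S4=9, S2=15. Nearest is S4 (9).
From S4: distances to unvisited — S2=24. Nearest is S2 (24).
Return S2→Hub: 12.
Total = 11 + 12 + 3 + 5 + 9 + 24 + 12 = 76.

76 m along Hub → S1 → S3 → S6 → S5 → S4 → S2 → Hub.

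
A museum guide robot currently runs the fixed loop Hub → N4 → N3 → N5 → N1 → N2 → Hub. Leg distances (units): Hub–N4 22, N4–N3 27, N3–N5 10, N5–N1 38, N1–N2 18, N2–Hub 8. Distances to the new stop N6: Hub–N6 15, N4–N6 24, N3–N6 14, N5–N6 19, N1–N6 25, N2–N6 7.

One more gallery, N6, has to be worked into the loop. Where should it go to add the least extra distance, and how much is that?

+6 — insert N6 between N5 and N1.

Insertion cost between consecutive stops i–j is d(i,N6) + d(N6,j) − d(i,j):
  between Hub and N4: 15 + 24 − 22 = 17
  between N4 and N3: 24 + 14 − 27 = 11
  between N3 and N5: 14 + 19 − 10 = 23
  between N5 and N1: 19 + 25 − 38 = 6
  between N1 and N2: 25 + 7 − 18 = 14
  between N2 and Hub: 7 + 15 − 8 = 14
Cheapest insertion is between N5 and N1, adding 6.
New total = 123 + 6 = 129.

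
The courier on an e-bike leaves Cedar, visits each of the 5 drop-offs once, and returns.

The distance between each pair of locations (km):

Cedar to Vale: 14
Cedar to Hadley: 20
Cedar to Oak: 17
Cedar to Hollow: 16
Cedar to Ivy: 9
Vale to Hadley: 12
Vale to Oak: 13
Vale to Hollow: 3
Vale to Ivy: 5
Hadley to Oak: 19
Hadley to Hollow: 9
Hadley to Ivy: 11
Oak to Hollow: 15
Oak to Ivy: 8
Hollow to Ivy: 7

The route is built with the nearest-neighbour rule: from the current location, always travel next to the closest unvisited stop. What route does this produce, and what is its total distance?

From Cedar: distances to unvisited — Ivy=9, Vale=14, Hollow=16, Oak=17, Hadley=20. Nearest is Ivy (9).
From Ivy: distances to unvisited — Vale=5, Hollow=7, Oak=8, Hadley=11. Nearest is Vale (5).
From Vale: distances to unvisited — Hollow=3, Hadley=12, Oak=13. Nearest is Hollow (3).
From Hollow: distances to unvisited — Hadley=9, Oak=15. Nearest is Hadley (9).
From Hadley: distances to unvisited — Oak=19. Nearest is Oak (19).
Return Oak→Cedar: 17.
Total = 9 + 5 + 3 + 9 + 19 + 17 = 62.

Nearest-neighbour total = 62 km; route Cedar → Ivy → Vale → Hollow → Hadley → Oak → Cedar.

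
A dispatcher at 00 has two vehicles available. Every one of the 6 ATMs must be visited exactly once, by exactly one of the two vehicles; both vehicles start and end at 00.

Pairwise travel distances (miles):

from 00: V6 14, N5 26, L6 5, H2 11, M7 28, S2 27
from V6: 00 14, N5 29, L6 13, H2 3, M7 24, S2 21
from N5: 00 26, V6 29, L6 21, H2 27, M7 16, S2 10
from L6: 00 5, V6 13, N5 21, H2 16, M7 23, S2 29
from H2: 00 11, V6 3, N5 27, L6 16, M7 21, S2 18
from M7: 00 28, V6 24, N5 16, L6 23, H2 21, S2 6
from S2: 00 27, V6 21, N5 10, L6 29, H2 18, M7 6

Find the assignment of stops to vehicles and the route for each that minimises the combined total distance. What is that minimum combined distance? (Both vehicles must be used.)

There are 2^5 − 1 = 31 ways to divide the 6 stops into two non-empty groups. For each, the best each vehicle can do is its own shortest tour through its group:
  {V6} + {N5, L6, H2, M7, S2}: 28 + 74 = 102
  {N5} + {V6, L6, H2, M7, S2}: 52 + 69 = 121
  {V6, N5} + {L6, H2, M7, S2}: 69 + 63 = 132
  {L6} + {V6, N5, H2, M7, S2}: 10 + 80 = 90
  {V6, L6} + {N5, H2, M7, S2}: 32 + 74 = 106
  {N5, L6} + {V6, H2, M7, S2}: 52 + 69 = 121
  … (31 splits in total)
Best: vehicle 1 00 → L6 → 00 = 10; vehicle 2 00 → V6 → H2 → M7 → S2 → N5 → 00 = 80; combined 90.

Minimum combined distance: 90 miles.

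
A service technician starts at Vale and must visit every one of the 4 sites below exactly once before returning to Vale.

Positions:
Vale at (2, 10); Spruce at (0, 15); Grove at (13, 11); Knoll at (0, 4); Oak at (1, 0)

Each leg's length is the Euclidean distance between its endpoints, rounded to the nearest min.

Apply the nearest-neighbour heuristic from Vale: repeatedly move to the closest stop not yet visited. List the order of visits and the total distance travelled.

47 min along Vale → Spruce → Knoll → Oak → Grove → Vale.

From Vale: distances to unvisited — Spruce=5, Knoll=6, Oak=10, Grove=11. Nearest is Spruce (5).
From Spruce: distances to unvisited — Knoll=11, Grove=14, Oak=15. Nearest is Knoll (11).
From Knoll: distances to unvisited — Oak=4, Grove=15. Nearest is Oak (4).
From Oak: distances to unvisited — Grove=16. Nearest is Grove (16).
Return Grove→Vale: 11.
Total = 5 + 11 + 4 + 16 + 11 = 47.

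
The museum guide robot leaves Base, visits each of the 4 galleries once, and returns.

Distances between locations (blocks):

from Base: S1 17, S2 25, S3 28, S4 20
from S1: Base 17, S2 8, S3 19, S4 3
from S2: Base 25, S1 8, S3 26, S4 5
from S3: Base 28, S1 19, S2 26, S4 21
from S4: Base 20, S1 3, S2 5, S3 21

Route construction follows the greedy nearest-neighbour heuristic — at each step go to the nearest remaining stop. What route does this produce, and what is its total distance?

Total distance 79 blocks via the nearest-neighbour route Base → S1 → S4 → S2 → S3 → Base.

From Base: distances to unvisited — S1=17, S4=20, S2=25, S3=28. Nearest is S1 (17).
From S1: distances to unvisited — S4=3, S2=8, S3=19. Nearest is S4 (3).
From S4: distances to unvisited — S2=5, S3=21. Nearest is S2 (5).
From S2: distances to unvisited — S3=26. Nearest is S3 (26).
Return S3→Base: 28.
Total = 17 + 3 + 5 + 26 + 28 = 79.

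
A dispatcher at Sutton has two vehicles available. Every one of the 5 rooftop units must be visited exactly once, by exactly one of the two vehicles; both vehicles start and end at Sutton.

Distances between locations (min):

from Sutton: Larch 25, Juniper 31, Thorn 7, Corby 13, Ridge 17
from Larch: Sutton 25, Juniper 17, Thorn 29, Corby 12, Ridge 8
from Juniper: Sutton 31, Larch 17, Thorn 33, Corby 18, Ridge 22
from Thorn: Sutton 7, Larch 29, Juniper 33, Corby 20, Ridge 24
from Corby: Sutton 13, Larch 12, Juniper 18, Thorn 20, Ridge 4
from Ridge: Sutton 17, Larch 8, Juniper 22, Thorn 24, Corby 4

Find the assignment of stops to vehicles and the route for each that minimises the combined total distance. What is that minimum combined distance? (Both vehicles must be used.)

Minimum combined distance: 87 min.

Try each way of splitting the stops between the two vehicles (each non-empty) and, for each split, find the best tour for each vehicle:
  {Larch} + {Juniper, Thorn, Corby, Ridge}: 50 + 79 = 129
  {Juniper} + {Larch, Thorn, Corby, Ridge}: 62 + 61 = 123
  {Larch, Juniper} + {Thorn, Corby, Ridge}: 73 + 48 = 121
  {Thorn} + {Larch, Juniper, Corby, Ridge}: 14 + 73 = 87
  {Larch, Thorn} + {Juniper, Corby, Ridge}: 61 + 70 = 131
  {Juniper, Thorn} + {Larch, Corby, Ridge}: 71 + 50 = 121
  … (15 splits in total)
Best: vehicle 1 Sutton → Thorn → Sutton = 14; vehicle 2 Sutton → Juniper → Larch → Ridge → Corby → Sutton = 73; combined 87.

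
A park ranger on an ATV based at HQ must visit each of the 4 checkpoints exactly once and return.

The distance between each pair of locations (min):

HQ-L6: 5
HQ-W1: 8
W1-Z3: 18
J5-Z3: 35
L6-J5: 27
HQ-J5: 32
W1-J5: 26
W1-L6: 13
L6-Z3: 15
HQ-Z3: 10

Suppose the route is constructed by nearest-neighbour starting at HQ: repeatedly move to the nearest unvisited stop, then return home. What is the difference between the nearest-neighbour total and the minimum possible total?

The nearest-neighbour route is 17 min longer than optimal.

HQ: L6=5, W1=8, Z3=10, J5=32 ⇒ L6
L6: W1=13, Z3=15, J5=27 ⇒ W1
W1: Z3=18, J5=26 ⇒ Z3
Z3: J5=35 ⇒ J5
NN route HQ → L6 → W1 → Z3 → J5 → HQ costs 103.
Optimal: HQ → W1 → J5 → L6 → Z3 → HQ costs 86 (by enumerating all 12 distinct tours).
Excess = 103 − 86 = 17.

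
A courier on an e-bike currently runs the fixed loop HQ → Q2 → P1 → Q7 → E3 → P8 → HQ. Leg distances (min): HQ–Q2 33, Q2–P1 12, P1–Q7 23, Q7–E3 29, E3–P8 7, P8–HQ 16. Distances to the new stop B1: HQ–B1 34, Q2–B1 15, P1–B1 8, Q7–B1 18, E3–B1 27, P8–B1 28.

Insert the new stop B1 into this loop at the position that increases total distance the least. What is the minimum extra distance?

Insertion cost between consecutive stops i–j is d(i,B1) + d(B1,j) − d(i,j):
  between HQ and Q2: 34 + 15 − 33 = 16
  between Q2 and P1: 15 + 8 − 12 = 11
  between P1 and Q7: 8 + 18 − 23 = 3
  between Q7 and E3: 18 + 27 − 29 = 16
  between E3 and P8: 27 + 28 − 7 = 48
  between P8 and HQ: 28 + 34 − 16 = 46
Cheapest insertion is between P1 and Q7, adding 3.
New total = 120 + 3 = 123.

Adding 3 min by placing B1 on the P1–Q7 leg.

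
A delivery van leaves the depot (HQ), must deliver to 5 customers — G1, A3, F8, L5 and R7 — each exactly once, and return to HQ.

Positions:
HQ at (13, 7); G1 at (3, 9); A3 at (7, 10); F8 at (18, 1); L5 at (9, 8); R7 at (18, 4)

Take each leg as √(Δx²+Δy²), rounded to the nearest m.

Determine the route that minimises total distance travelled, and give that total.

With 5 stops there are 5!/2 = 60 distinct round trips (a route and its reverse cost the same).
HQ→G1→A3→F8→L5→R7→HQ: 10+4+14+11+10+6 = 55
HQ→G1→A3→F8→R7→L5→HQ: 10+4+14+3+10+4 = 45
HQ→G1→A3→L5→F8→R7→HQ: 10+4+3+11+3+6 = 37
HQ→G1→A3→L5→R7→F8→HQ: 10+4+3+10+3+8 = 38
HQ→G1→A3→R7→F8→L5→HQ: 10+4+13+3+11+4 = 45
HQ→G1→A3→R7→L5→F8→HQ: 10+4+13+10+11+8 = 56
HQ→G1→F8→A3→L5→R7→HQ: 10+17+14+3+10+6 = 60
HQ→G1→F8→A3→R7→L5→HQ: 10+17+14+13+10+4 = 68
HQ→G1→F8→L5→A3→R7→HQ: 10+17+11+3+13+6 = 60
HQ→G1→F8→L5→R7→A3→HQ: 10+17+11+10+13+7 = 68
HQ→G1→F8→R7→A3→L5→HQ: 10+17+3+13+3+4 = 50
HQ→G1→F8→R7→L5→A3→HQ: 10+17+3+10+3+7 = 50
HQ→G1→L5→A3→F8→R7→HQ: 10+6+3+14+3+6 = 42
HQ→G1→L5→A3→R7→F8→HQ: 10+6+3+13+3+8 = 43
… (46 more)
The minimum is 37.
One optimal route: HQ → G1 → A3 → L5 → F8 → R7 → HQ (or its reverse).

Minimum total distance: 37 m.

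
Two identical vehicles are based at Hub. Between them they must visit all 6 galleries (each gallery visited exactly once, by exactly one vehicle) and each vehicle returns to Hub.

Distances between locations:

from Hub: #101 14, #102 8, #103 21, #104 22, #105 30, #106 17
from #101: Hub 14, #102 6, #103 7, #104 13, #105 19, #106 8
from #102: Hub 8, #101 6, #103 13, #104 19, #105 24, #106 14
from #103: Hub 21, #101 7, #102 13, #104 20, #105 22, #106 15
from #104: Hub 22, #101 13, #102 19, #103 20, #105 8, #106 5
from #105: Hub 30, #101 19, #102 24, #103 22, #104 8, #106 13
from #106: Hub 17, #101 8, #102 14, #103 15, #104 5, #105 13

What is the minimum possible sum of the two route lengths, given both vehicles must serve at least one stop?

89 — the smallest possible combined total.

There are 2^5 − 1 = 31 ways to divide the 6 stops into two non-empty groups. For each, the best each vehicle can do is its own shortest tour through its group:
  {#101} + {#102, #103, #104, #105, #106}: 28 + 73 = 101
  {#102} + {#101, #103, #104, #105, #106}: 16 + 73 = 89
  {#101, #102} + {#103, #104, #105, #106}: 28 + 73 = 101
  {#103} + {#101, #102, #104, #105, #106}: 42 + 63 = 105
  {#101, #103} + {#102, #104, #105, #106}: 42 + 62 = 104
  {#102, #103} + {#101, #104, #105, #106}: 42 + 63 = 105
  … (31 splits in total)
Best: vehicle 1 Hub → #102 → Hub = 16; vehicle 2 Hub → #101 → #103 → #105 → #104 → #106 → Hub = 73; combined 89.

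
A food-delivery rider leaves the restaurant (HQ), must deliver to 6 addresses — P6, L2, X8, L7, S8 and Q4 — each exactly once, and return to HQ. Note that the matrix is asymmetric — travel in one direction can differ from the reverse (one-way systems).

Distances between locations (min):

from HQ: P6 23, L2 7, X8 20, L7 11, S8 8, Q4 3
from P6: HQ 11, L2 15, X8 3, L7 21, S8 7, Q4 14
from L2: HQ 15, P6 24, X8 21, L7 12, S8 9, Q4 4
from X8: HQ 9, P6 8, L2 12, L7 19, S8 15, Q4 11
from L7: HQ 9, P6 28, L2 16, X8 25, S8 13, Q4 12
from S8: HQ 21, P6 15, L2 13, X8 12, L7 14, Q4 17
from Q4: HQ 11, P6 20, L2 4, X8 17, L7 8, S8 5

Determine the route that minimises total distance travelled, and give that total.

HQ→P6→L2→X8→L7→S8→Q4→HQ: 23+15+21+19+13+17+11 = 119
HQ→P6→L2→X8→L7→Q4→S8→HQ: 23+15+21+19+12+5+21 = 116
HQ→P6→L2→X8→S8→L7→Q4→HQ: 23+15+21+15+14+12+11 = 111
HQ→P6→L2→X8→S8→Q4→L7→HQ: 23+15+21+15+17+8+9 = 108
HQ→P6→L2→X8→Q4→L7→S8→HQ: 23+15+21+11+8+13+21 = 112
HQ→P6→L2→X8→Q4→S8→L7→HQ: 23+15+21+11+5+14+9 = 98
HQ→P6→L2→L7→X8→S8→Q4→HQ: 23+15+12+25+15+17+11 = 118
HQ→P6→L2→L7→X8→Q4→S8→HQ: 23+15+12+25+11+5+21 = 112
… (712 more)
HQ→L2→Q4→L7→S8→P6→X8→HQ: 7+4+8+13+15+3+9 = 59  ← best
The minimum is 59.
One optimal route: HQ → L2 → Q4 → L7 → S8 → P6 → X8 → HQ.

Shortest round trip = 59 min.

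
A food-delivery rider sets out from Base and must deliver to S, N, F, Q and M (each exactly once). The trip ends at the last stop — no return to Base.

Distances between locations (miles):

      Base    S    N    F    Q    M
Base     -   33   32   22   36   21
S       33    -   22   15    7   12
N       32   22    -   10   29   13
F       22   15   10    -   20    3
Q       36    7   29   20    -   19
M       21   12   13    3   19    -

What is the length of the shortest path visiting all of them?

There are 5! = 120 possible orderings.
Base→S→N→F→Q→M: 33+22+10+20+19 = 104
Base→S→N→F→M→Q: 33+22+10+3+19 = 87
Base→S→N→Q→F→M: 33+22+29+20+3 = 107
Base→S→N→Q→M→F: 33+22+29+19+3 = 106
Base→S→N→M→F→Q: 33+22+13+3+20 = 91
Base→S→N→M→Q→F: 33+22+13+19+20 = 107
Base→S→F→N→Q→M: 33+15+10+29+19 = 106
Base→S→F→N→M→Q: 33+15+10+13+19 = 90
Base→S→F→Q→N→M: 33+15+20+29+13 = 110
Base→S→F→Q→M→N: 33+15+20+19+13 = 100
Base→S→F→M→N→Q: 33+15+3+13+29 = 93
Base→S→F→M→Q→N: 33+15+3+19+29 = 99
Base→S→Q→N→F→M: 33+7+29+10+3 = 82
Base→S→Q→N→M→F: 33+7+29+13+3 = 85
… (106 more)
Base→M→F→N→S→Q: 21+3+10+22+7 = 63  ← best
The minimum is 63.
One shortest path: Base → M → F → N → S → Q.

Minimum one-way distance = 63 miles.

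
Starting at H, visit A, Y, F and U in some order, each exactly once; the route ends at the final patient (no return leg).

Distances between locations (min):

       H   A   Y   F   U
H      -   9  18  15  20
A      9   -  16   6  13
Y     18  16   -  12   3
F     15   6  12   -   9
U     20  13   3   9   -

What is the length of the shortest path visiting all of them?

There are 4! = 24 possible orderings.
H→A→Y→F→U: 9+16+12+9 = 46
H→A→Y→U→F: 9+16+3+9 = 37
H→A→F→Y→U: 9+6+12+3 = 30
H→A→F→U→Y: 9+6+9+3 = 27
H→A→U→Y→F: 9+13+3+12 = 37
H→A→U→F→Y: 9+13+9+12 = 43
H→Y→A→F→U: 18+16+6+9 = 49
H→Y→A→U→F: 18+16+13+9 = 56
H→Y→F→A→U: 18+12+6+13 = 49
H→Y→F→U→A: 18+12+9+13 = 52
H→Y→U→A→F: 18+3+13+6 = 40
H→Y→U→F→A: 18+3+9+6 = 36
H→F→A→Y→U: 15+6+16+3 = 40
H→F→A→U→Y: 15+6+13+3 = 37
… (10 more)
The minimum is 27.
One shortest path: H → A → F → U → Y.

Minimum one-way distance = 27 min.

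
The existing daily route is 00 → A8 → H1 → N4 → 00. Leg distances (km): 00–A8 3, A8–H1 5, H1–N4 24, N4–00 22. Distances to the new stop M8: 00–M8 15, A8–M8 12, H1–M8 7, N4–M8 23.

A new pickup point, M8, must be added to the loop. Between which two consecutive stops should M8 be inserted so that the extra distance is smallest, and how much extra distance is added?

Insertion cost between consecutive stops i–j is d(i,M8) + d(M8,j) − d(i,j):
  between 00 and A8: 15 + 12 − 3 = 24
  between A8 and H1: 12 + 7 − 5 = 14
  between H1 and N4: 7 + 23 − 24 = 6
  between N4 and 00: 23 + 15 − 22 = 16
Cheapest insertion is between H1 and N4, adding 6.
New total = 54 + 6 = 60.

Adding 6 km by placing M8 on the H1–N4 leg.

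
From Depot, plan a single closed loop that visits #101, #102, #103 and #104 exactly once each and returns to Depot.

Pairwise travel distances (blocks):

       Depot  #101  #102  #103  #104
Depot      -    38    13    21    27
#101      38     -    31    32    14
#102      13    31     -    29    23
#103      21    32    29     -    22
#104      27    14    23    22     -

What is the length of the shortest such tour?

101 blocks — the shortest possible round trip.

Depot - #101 - #102 - #103 - #104 - Depot: 38+31+29+22+27 = 147
Depot - #101 - #102 - #104 - #103 - Depot: 38+31+23+22+21 = 135
Depot - #101 - #103 - #102 - #104 - Depot: 38+32+29+23+27 = 149
Depot - #101 - #103 - #104 - #102 - Depot: 38+32+22+23+13 = 128
Depot - #101 - #104 - #102 - #103 - Depot: 38+14+23+29+21 = 125
Depot - #101 - #104 - #103 - #102 - Depot: 38+14+22+29+13 = 116
Depot - #102 - #101 - #103 - #104 - Depot: 13+31+32+22+27 = 125
Depot - #102 - #101 - #104 - #103 - Depot: 13+31+14+22+21 = 101
Depot - #102 - #103 - #101 - #104 - Depot: 13+29+32+14+27 = 115
Depot - #102 - #104 - #101 - #103 - Depot: 13+23+14+32+21 = 103
Depot - #103 - #101 - #102 - #104 - Depot: 21+32+31+23+27 = 134
Depot - #103 - #102 - #101 - #104 - Depot: 21+29+31+14+27 = 122
The minimum is 101.
One optimal route: Depot → #102 → #101 → #104 → #103 → Depot (or its reverse).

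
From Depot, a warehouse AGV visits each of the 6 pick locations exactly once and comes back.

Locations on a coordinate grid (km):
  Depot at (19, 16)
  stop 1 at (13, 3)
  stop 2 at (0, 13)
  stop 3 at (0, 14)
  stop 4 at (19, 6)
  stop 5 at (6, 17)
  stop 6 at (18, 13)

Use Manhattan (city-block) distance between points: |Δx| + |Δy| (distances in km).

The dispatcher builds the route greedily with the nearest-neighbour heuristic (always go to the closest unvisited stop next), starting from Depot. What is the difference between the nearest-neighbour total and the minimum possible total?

6 km longer than the optimal tour.

Depot: stop 6=4, stop 4=10, stop 5=14, stop 1=19, stop 3=21, stop 2=22 ⇒ stop 6
stop 6: stop 4=8, stop 1=15, stop 5=16, stop 2=18, stop 3=19 ⇒ stop 4
stop 4: stop 1=9, stop 5=24, stop 2=26, stop 3=27 ⇒ stop 1
stop 1: stop 5=21, stop 2=23, stop 3=24 ⇒ stop 5
stop 5: stop 3=9, stop 2=10 ⇒ stop 3
stop 3: stop 2=1 ⇒ stop 2
NN route Depot → stop 6 → stop 4 → stop 1 → stop 5 → stop 3 → stop 2 → Depot costs 74.
Optimal: Depot → stop 5 → stop 3 → stop 2 → stop 1 → stop 4 → stop 6 → Depot costs 68 (by enumerating all 360 distinct tours).
Excess = 74 − 68 = 6.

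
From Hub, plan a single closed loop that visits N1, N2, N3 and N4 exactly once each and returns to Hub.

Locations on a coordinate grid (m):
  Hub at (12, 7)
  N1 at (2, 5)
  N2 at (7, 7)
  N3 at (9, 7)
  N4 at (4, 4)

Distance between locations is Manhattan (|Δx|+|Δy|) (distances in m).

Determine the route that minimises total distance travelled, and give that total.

With 4 stops there are 4!/2 = 12 distinct round trips (a route and its reverse cost the same).
Hub-N1-N2-N3-N4-Hub: 12+7+2+8+11 = 40
Hub-N1-N2-N4-N3-Hub: 12+7+6+8+3 = 36
Hub-N1-N3-N2-N4-Hub: 12+9+2+6+11 = 40
Hub-N1-N3-N4-N2-Hub: 12+9+8+6+5 = 40
Hub-N1-N4-N2-N3-Hub: 12+3+6+2+3 = 26
Hub-N1-N4-N3-N2-Hub: 12+3+8+2+5 = 30
Hub-N2-N1-N3-N4-Hub: 5+7+9+8+11 = 40
Hub-N2-N1-N4-N3-Hub: 5+7+3+8+3 = 26
Hub-N2-N3-N1-N4-Hub: 5+2+9+3+11 = 30
Hub-N2-N4-N1-N3-Hub: 5+6+3+9+3 = 26
Hub-N3-N1-N2-N4-Hub: 3+9+7+6+11 = 36
Hub-N3-N2-N1-N4-Hub: 3+2+7+3+11 = 26
The minimum is 26.
One optimal route: Hub → N1 → N4 → N2 → N3 → Hub (or its reverse).

Shortest round trip = 26 m.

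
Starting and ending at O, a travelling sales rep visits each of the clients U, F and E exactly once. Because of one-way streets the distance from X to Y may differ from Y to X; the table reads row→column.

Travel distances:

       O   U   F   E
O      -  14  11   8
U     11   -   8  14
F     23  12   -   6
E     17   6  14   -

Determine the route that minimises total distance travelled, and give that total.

O → U → F → E → O: 14+8+6+17 = 45
O → U → E → F → O: 14+14+14+23 = 65
O → F → U → E → O: 11+12+14+17 = 54
O → F → E → U → O: 11+6+6+11 = 34
O → E → U → F → O: 8+6+8+23 = 45
O → E → F → U → O: 8+14+12+11 = 45
The minimum is 34.
One optimal route: O → F → E → U → O.

34 — the shortest possible round trip.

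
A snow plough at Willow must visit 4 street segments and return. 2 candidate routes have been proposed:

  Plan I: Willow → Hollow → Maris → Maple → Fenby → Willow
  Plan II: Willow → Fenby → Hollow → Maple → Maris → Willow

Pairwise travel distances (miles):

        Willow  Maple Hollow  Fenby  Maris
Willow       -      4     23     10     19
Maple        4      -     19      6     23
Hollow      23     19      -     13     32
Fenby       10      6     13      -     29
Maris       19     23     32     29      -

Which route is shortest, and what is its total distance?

Plan I: 23 + 32 + 23 + 6 + 10 = 94
Plan II: 10 + 13 + 19 + 23 + 19 = 84

84 miles — Plan II is the shortest.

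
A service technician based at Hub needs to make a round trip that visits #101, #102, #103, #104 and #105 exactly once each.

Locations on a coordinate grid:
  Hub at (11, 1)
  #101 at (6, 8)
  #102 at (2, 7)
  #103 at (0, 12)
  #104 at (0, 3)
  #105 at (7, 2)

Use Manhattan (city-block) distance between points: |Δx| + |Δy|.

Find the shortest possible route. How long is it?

Shortest round trip = 46.

There are 60 distinct closed tours to check (reversals are equivalent).
Hub-#101-#102-#103-#104-#105-Hub: 12+5+7+9+8+5 = 46
Hub-#101-#102-#103-#105-#104-Hub: 12+5+7+17+8+13 = 62
Hub-#101-#102-#104-#103-#105-Hub: 12+5+6+9+17+5 = 54
Hub-#101-#102-#104-#105-#103-Hub: 12+5+6+8+17+22 = 70
Hub-#101-#102-#105-#103-#104-Hub: 12+5+10+17+9+13 = 66
Hub-#101-#102-#105-#104-#103-Hub: 12+5+10+8+9+22 = 66
Hub-#101-#103-#102-#104-#105-Hub: 12+10+7+6+8+5 = 48
Hub-#101-#103-#102-#105-#104-Hub: 12+10+7+10+8+13 = 60
Hub-#101-#103-#104-#102-#105-Hub: 12+10+9+6+10+5 = 52
Hub-#101-#103-#104-#105-#102-Hub: 12+10+9+8+10+15 = 64
Hub-#101-#103-#105-#102-#104-Hub: 12+10+17+10+6+13 = 68
Hub-#101-#103-#105-#104-#102-Hub: 12+10+17+8+6+15 = 68
Hub-#101-#104-#102-#103-#105-Hub: 12+11+6+7+17+5 = 58
Hub-#101-#104-#102-#105-#103-Hub: 12+11+6+10+17+22 = 78
… (46 more)
The minimum is 46.
One optimal route: Hub → #101 → #102 → #103 → #104 → #105 → Hub (or its reverse).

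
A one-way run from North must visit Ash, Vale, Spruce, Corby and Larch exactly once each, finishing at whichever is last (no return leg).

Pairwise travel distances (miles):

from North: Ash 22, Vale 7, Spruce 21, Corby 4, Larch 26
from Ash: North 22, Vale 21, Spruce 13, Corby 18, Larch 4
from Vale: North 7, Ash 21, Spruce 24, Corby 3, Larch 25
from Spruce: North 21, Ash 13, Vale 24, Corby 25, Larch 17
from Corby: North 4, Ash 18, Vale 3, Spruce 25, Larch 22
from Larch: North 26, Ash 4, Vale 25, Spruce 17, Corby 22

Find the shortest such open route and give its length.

Minimum one-way distance = 48 miles.

There are 5! = 120 possible orderings.
North→Ash→Vale→Spruce→Corby→Larch: 22+21+24+25+22 = 114
North→Ash→Vale→Spruce→Larch→Corby: 22+21+24+17+22 = 106
North→Ash→Vale→Corby→Spruce→Larch: 22+21+3+25+17 = 88
North→Ash→Vale→Corby→Larch→Spruce: 22+21+3+22+17 = 85
North→Ash→Vale→Larch→Spruce→Corby: 22+21+25+17+25 = 110
North→Ash→Vale→Larch→Corby→Spruce: 22+21+25+22+25 = 115
North→Ash→Spruce→Vale→Corby→Larch: 22+13+24+3+22 = 84
North→Ash→Spruce→Vale→Larch→Corby: 22+13+24+25+22 = 106
North→Ash→Spruce→Corby→Vale→Larch: 22+13+25+3+25 = 88
North→Ash→Spruce→Corby→Larch→Vale: 22+13+25+22+25 = 107
North→Ash→Spruce→Larch→Vale→Corby: 22+13+17+25+3 = 80
North→Ash→Spruce→Larch→Corby→Vale: 22+13+17+22+3 = 77
North→Ash→Corby→Vale→Spruce→Larch: 22+18+3+24+17 = 84
North→Ash→Corby→Vale→Larch→Spruce: 22+18+3+25+17 = 85
… (106 more)
North→Corby→Vale→Spruce→Ash→Larch: 4+3+24+13+4 = 48  ← best
The minimum is 48.
One shortest path: North → Corby → Vale → Spruce → Ash → Larch.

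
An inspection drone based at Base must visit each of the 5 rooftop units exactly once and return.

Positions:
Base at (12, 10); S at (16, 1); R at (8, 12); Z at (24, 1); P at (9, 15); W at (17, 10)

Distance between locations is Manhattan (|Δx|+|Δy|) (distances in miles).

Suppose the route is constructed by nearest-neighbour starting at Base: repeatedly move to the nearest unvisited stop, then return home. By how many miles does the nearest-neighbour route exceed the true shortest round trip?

The nearest-neighbour route is 2 miles longer than optimal.

From Base: W=5, R=6, P=8, S=13, Z=21 → choose W (5).
From W: S=10, R=11, P=13, Z=16 → choose S (10).
From S: Z=8, R=19, P=21 → choose Z (8).
From Z: R=27, P=29 → choose R (27).
From R: P=4 → choose P (4).
NN route Base → W → S → Z → R → P → Base costs 62.
Optimal: Base → S → Z → W → R → P → Base costs 60 (by enumerating all 60 distinct tours).
Excess = 62 − 60 = 2.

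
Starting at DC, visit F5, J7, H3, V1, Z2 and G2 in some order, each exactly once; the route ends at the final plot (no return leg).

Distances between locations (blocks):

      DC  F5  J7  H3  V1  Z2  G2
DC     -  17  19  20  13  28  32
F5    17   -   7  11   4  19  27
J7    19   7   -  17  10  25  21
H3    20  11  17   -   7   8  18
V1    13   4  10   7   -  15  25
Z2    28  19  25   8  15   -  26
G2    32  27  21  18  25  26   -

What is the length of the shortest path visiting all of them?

There are 6! = 720 possible orderings.
DC→F5→J7→H3→V1→Z2→G2: 17+7+17+7+15+26 = 89
DC→F5→J7→H3→V1→G2→Z2: 17+7+17+7+25+26 = 99
DC→F5→J7→H3→Z2→V1→G2: 17+7+17+8+15+25 = 89
DC→F5→J7→H3→Z2→G2→V1: 17+7+17+8+26+25 = 100
DC→F5→J7→H3→G2→V1→Z2: 17+7+17+18+25+15 = 99
DC→F5→J7→H3→G2→Z2→V1: 17+7+17+18+26+15 = 100
DC→F5→J7→V1→H3→Z2→G2: 17+7+10+7+8+26 = 75
DC→F5→J7→V1→H3→G2→Z2: 17+7+10+7+18+26 = 85
… (712 more)
DC→J7→F5→V1→H3→Z2→G2: 19+7+4+7+8+26 = 71  ← best
The minimum is 71.
One shortest path: DC → J7 → F5 → V1 → H3 → Z2 → G2.

Minimum one-way distance = 71 blocks.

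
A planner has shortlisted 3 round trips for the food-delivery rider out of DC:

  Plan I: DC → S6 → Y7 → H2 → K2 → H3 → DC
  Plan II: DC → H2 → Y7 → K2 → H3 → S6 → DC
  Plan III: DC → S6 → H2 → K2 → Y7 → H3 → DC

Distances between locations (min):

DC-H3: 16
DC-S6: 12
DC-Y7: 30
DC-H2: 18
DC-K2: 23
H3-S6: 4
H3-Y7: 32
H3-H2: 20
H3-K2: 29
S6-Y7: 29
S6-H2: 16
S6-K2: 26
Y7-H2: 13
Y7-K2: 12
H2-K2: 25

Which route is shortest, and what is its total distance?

Plan I: 12 + 29 + 13 + 25 + 29 + 16 = 124
Plan II: 18 + 13 + 12 + 29 + 4 + 12 = 88
Plan III: 12 + 16 + 25 + 12 + 32 + 16 = 113

Shortest is Plan II, total 88 min.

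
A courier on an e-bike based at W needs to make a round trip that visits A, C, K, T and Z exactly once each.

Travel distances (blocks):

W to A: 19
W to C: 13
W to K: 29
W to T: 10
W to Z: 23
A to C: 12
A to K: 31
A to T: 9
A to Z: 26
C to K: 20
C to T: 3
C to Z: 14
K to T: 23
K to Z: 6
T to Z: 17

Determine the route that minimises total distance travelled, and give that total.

Shortest round trip = 80 blocks.

W - A - C - K - T - Z - W: 19+12+20+23+17+23 = 114
W - A - C - K - Z - T - W: 19+12+20+6+17+10 = 84
W - A - C - T - K - Z - W: 19+12+3+23+6+23 = 86
W - A - C - T - Z - K - W: 19+12+3+17+6+29 = 86
W - A - C - Z - K - T - W: 19+12+14+6+23+10 = 84
W - A - C - Z - T - K - W: 19+12+14+17+23+29 = 114
W - A - K - C - T - Z - W: 19+31+20+3+17+23 = 113
W - A - K - C - Z - T - W: 19+31+20+14+17+10 = 111
W - A - K - T - C - Z - W: 19+31+23+3+14+23 = 113
W - A - K - T - Z - C - W: 19+31+23+17+14+13 = 117
W - A - K - Z - C - T - W: 19+31+6+14+3+10 = 83
W - A - K - Z - T - C - W: 19+31+6+17+3+13 = 89
W - A - T - C - K - Z - W: 19+9+3+20+6+23 = 80
W - A - T - C - Z - K - W: 19+9+3+14+6+29 = 80
… (46 more)
The minimum is 80.
One optimal route: W → A → T → C → K → Z → W (or its reverse).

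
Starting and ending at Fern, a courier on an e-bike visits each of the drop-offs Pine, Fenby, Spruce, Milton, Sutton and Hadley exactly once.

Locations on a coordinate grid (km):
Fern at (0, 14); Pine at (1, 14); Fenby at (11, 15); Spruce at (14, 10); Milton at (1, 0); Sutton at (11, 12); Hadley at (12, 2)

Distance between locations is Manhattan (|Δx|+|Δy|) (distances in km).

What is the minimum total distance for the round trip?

Fern→Pine→Fenby→Spruce→Milton→Sutton→Hadley→Fern: 1+11+8+23+22+11+24 = 100
Fern→Pine→Fenby→Spruce→Milton→Hadley→Sutton→Fern: 1+11+8+23+13+11+13 = 80
Fern→Pine→Fenby→Spruce→Sutton→Milton→Hadley→Fern: 1+11+8+5+22+13+24 = 84
Fern→Pine→Fenby→Spruce→Sutton→Hadley→Milton→Fern: 1+11+8+5+11+13+15 = 64
Fern→Pine→Fenby→Spruce→Hadley→Milton→Sutton→Fern: 1+11+8+10+13+22+13 = 78
Fern→Pine→Fenby→Spruce→Hadley→Sutton→Milton→Fern: 1+11+8+10+11+22+15 = 78
Fern→Pine→Fenby→Milton→Spruce→Sutton→Hadley→Fern: 1+11+25+23+5+11+24 = 100
Fern→Pine→Fenby→Milton→Spruce→Hadley→Sutton→Fern: 1+11+25+23+10+11+13 = 94
… (352 more)
Fern→Pine→Fenby→Sutton→Spruce→Hadley→Milton→Fern: 1+11+3+5+10+13+15 = 58  ← best
The minimum is 58.
One optimal route: Fern → Pine → Fenby → Sutton → Spruce → Hadley → Milton → Fern (or its reverse).

Shortest round trip = 58 km.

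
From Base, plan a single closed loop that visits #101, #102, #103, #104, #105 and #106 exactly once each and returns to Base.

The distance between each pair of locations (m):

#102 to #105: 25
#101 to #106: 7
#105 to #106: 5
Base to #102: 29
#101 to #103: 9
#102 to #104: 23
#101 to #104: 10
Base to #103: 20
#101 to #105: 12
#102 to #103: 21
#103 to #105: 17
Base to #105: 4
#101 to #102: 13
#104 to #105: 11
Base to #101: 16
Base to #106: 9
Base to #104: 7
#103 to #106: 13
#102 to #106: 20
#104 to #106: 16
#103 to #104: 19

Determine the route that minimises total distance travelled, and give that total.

There are 360 distinct closed tours to check (reversals are equivalent).
Base → #101 → #102 → #103 → #104 → #105 → #106 → Base: 16+13+21+19+11+5+9 = 94
Base → #101 → #102 → #103 → #104 → #106 → #105 → Base: 16+13+21+19+16+5+4 = 94
Base → #101 → #102 → #103 → #105 → #104 → #106 → Base: 16+13+21+17+11+16+9 = 103
Base → #101 → #102 → #103 → #105 → #106 → #104 → Base: 16+13+21+17+5+16+7 = 95
Base → #101 → #102 → #103 → #106 → #104 → #105 → Base: 16+13+21+13+16+11+4 = 94
Base → #101 → #102 → #103 → #106 → #105 → #104 → Base: 16+13+21+13+5+11+7 = 86
Base → #101 → #102 → #104 → #103 → #105 → #106 → Base: 16+13+23+19+17+5+9 = 102
Base → #101 → #102 → #104 → #103 → #106 → #105 → Base: 16+13+23+19+13+5+4 = 93
… (352 more)
Base → #104 → #101 → #102 → #103 → #106 → #105 → Base: 7+10+13+21+13+5+4 = 73  ← best
The minimum is 73.
One optimal route: Base → #104 → #101 → #102 → #103 → #106 → #105 → Base (or its reverse).

Minimum total distance: 73 m.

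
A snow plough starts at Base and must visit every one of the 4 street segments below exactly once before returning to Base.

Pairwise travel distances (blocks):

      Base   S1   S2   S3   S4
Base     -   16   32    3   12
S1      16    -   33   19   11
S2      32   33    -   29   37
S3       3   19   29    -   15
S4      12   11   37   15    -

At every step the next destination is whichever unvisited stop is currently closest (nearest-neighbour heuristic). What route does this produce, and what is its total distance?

Total distance 94 blocks via the nearest-neighbour route Base → S3 → S4 → S1 → S2 → Base.

Base → [S3:3 / S4:12 / S1:16 / S2:32] → S3 (3)
S3 → [S4:15 / S1:19 / S2:29] → S4 (15)
S4 → [S1:11 / S2:37] → S1 (11)
S1 → [S2:33] → S2 (33)
Return S2→Base: 32.
Total = 3 + 15 + 11 + 33 + 32 = 94.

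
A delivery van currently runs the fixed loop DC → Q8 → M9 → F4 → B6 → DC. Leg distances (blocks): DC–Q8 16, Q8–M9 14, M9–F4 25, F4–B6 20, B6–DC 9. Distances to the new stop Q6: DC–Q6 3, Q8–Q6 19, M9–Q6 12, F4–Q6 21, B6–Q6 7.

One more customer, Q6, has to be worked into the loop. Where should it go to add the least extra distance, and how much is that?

Minimum extra distance: 1 blocks, inserting Q6 between B6 and DC.

Insertion cost between consecutive stops i–j is d(i,Q6) + d(Q6,j) − d(i,j):
  between DC and Q8: 3 + 19 − 16 = 6
  between Q8 and M9: 19 + 12 − 14 = 17
  between M9 and F4: 12 + 21 − 25 = 8
  between F4 and B6: 21 + 7 − 20 = 8
  between B6 and DC: 7 + 3 − 9 = 1
Cheapest insertion is between B6 and DC, adding 1.
New total = 84 + 1 = 85.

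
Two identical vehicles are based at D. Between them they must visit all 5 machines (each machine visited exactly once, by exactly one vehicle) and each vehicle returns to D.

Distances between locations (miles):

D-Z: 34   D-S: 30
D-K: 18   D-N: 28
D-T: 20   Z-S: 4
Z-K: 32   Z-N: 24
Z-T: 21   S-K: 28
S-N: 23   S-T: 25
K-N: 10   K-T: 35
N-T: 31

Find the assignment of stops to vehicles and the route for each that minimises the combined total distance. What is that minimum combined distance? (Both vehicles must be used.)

Check every non-empty split of the stops between the two vehicles; for each half take its own optimal tour:
  {Z} + {S, K, N, T}: 68 + 96 = 164
  {S} + {Z, K, N, T}: 60 + 93 = 153
  {Z, S} + {K, N, T}: 68 + 79 = 147
  {K} + {Z, S, N, T}: 36 + 96 = 132
  {Z, K} + {S, N, T}: 84 + 96 = 180
  {S, K} + {Z, N, T}: 76 + 93 = 169
  … (15 splits in total)
  {Z, S, K, N} + {T}: 86 + 40 = 126  ← best
Best: vehicle 1 D → S → Z → N → K → D = 86; vehicle 2 D → T → D = 40; combined 126.

Minimum combined distance: 126 miles.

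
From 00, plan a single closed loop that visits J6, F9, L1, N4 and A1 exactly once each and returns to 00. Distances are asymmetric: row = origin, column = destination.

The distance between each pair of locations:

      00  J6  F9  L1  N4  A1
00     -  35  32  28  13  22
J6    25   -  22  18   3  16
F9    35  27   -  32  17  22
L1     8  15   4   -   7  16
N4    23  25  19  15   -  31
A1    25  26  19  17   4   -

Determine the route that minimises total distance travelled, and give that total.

Shortest round trip = 94.

00 → J6 → F9 → L1 → N4 → A1 → 00: 35+22+32+7+31+25 = 152
00 → J6 → F9 → L1 → A1 → N4 → 00: 35+22+32+16+4+23 = 132
00 → J6 → F9 → N4 → L1 → A1 → 00: 35+22+17+15+16+25 = 130
00 → J6 → F9 → N4 → A1 → L1 → 00: 35+22+17+31+17+8 = 130
00 → J6 → F9 → A1 → L1 → N4 → 00: 35+22+22+17+7+23 = 126
00 → J6 → F9 → A1 → N4 → L1 → 00: 35+22+22+4+15+8 = 106
00 → J6 → L1 → F9 → N4 → A1 → 00: 35+18+4+17+31+25 = 130
00 → J6 → L1 → F9 → A1 → N4 → 00: 35+18+4+22+4+23 = 106
00 → J6 → L1 → N4 → F9 → A1 → 00: 35+18+7+19+22+25 = 126
00 → J6 → L1 → N4 → A1 → F9 → 00: 35+18+7+31+19+35 = 145
00 → J6 → L1 → A1 → F9 → N4 → 00: 35+18+16+19+17+23 = 128
00 → J6 → L1 → A1 → N4 → F9 → 00: 35+18+16+4+19+35 = 127
00 → J6 → N4 → F9 → L1 → A1 → 00: 35+3+19+32+16+25 = 130
00 → J6 → N4 → F9 → A1 → L1 → 00: 35+3+19+22+17+8 = 104
… (106 more)
00 → A1 → F9 → J6 → N4 → L1 → 00: 22+19+27+3+15+8 = 94  ← best
The minimum is 94.
One optimal route: 00 → A1 → F9 → J6 → N4 → L1 → 00.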